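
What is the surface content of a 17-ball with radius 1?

|∂B_17(1)| = 512·π^8/2027025 ≈ 2.39668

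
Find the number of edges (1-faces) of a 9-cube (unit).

Number of 1-faces = C(9,1) · 2^(9-1) = 9 · 256 = 2304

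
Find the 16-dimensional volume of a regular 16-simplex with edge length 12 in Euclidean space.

V_16 = √(17) · 12^16 / (16! · 2^(16/2)) ≈ 142.32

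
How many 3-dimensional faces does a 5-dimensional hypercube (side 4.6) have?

f_3(5-cube) = (5 choose 3) · 2^2 = 40.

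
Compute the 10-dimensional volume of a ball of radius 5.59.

Volume = π^{10/2}·(5.59)^10/Γ(6) ≈ 7.59777e+07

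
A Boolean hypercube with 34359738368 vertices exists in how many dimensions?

The n-cube has 2^n vertices, and 34359738368 = 2^35, so n = 35.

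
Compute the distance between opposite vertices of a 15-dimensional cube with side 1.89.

d = √(1.89² + 1.89² + ... + 1.89²) [15 terms] = √(15·1.89²) = 1.89√15 ≈ 7.31994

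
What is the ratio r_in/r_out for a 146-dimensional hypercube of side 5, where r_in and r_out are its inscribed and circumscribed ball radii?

r_in / r_out = (5/2) / (5√146/2) = 1/√146 ≈ 0.0827606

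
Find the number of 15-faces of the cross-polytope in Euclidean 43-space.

f_15(43-orthoplex) = 2^16 · (43 choose 16) = 17378977331150848.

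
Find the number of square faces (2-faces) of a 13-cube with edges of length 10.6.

Choose 2 of 13 axes to span the face (C(13,2) = 78 ways), then fix each of the remaining 11 coordinates at one of its two extreme values (2^11 = 2048 ways): 78·2048 = 159744.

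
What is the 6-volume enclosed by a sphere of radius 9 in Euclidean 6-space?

Volume = π^{6/2}·(9)^6/Γ(4) = 177147·π^3/2 ≈ 2.74633e+06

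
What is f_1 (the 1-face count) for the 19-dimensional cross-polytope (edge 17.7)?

An n-cross-polytope has 2^(k+1)·C(n,k+1) k-faces. Here 2^2·C(19,2) = 4·171 = 684.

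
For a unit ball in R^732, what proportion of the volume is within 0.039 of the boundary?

Shell fraction = 1 - (1-0.039)^732 ≈ 1 - 2.257e-13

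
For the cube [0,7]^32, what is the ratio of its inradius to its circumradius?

r_in / r_out = (7/2) / (7√32/2) = 1/√32 ≈ 0.176777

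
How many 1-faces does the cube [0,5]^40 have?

Each of the 2^40 = 1099511627776 vertices has degree 40; total edges = 40·2^40/2 = 21990232555520.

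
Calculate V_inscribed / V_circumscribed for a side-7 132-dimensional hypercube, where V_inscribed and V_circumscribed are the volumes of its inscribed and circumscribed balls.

V_in/V_out = n^(-n/2) = 132^(-132/2) ≈ 1.10185e-140.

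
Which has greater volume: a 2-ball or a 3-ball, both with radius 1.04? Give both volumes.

V_2(1.04) ≈ 3.39795. V_3(1.04) ≈ 4.71182. The 3-ball is larger.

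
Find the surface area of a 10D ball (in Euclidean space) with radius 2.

S_10(2) = 2·π^(10/2)·(2)^9 / Γ(10/2) = 128·π^5/3 ≈ 13056.8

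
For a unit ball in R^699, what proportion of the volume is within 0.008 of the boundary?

1 - (1-0.008)^699 ≈ 0.996355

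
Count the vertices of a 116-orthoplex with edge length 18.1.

Number of vertices = 2n = 232.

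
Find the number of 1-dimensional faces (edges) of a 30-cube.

Each of the 2^30 = 1073741824 vertices has degree 30; total edges = 30·2^30/2 = 16106127360.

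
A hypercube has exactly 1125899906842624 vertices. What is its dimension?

Since 2^n = 1125899906842624, we have n = 50.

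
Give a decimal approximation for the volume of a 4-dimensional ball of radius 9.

V_4(9) = π^(4/2) · (9)^4 / Γ(4/2 + 1) = 6561·π^2/2 ≈ 32377.2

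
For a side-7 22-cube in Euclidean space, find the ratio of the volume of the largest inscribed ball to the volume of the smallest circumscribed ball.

Volume scales as r^n, and r_in/r_out = 1/√22, giving (1/√22)^22 ≈ 1.7114e-15.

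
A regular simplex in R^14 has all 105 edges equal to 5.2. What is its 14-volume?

V = (5.2^14 / 14!) · √((14+1) / 2^14) ≈ 0.00366838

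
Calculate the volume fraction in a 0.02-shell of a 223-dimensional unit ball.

1 - (1-0.02)^223 ≈ 0.988949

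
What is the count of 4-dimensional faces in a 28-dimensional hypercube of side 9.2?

Number of 4-faces = C(28,4) · 2^(28-4) = 20475 · 16777216 = 343513497600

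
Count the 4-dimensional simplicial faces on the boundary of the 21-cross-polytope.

An n-cross-polytope has 2^(k+1)·C(n,k+1) k-faces. Here 2^5·C(21,5) = 32·20349 = 651168.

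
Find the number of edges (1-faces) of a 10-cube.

Choose 1 of 10 axes to span the face (C(10,1) = 10 ways), then fix each of the remaining 9 coordinates at one of its two extreme values (2^9 = 512 ways): 10·512 = 5120.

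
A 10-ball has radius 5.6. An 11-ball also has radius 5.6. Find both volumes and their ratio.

V_10(5.6) ≈ 7.73479e+07. V_11(5.6) ≈ 3.20017e+08. Ratio V_10/V_11 ≈ 0.2417.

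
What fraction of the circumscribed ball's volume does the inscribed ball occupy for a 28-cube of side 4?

V_in/V_out = n^(-n/2) = 28^(-28/2) ≈ 5.49272e-21.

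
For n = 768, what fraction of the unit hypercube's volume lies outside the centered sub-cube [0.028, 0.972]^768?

Shell fraction = 1 - (1-0.056)^768 ≈ 1 - 6.005e-20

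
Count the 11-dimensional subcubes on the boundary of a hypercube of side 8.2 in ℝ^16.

An n-cube has C(n,k)·2^(n-k) k-faces. Here C(16,11)·2^5 = 4368·32 = 139776.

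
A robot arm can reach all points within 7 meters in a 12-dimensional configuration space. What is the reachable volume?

V = 13841287201·π^6/720 ≈ 1.84818e+10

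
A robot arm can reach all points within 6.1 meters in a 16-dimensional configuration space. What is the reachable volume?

The n-ball volume is π^(n/2)·r^n/Γ(n/2+1). With n=16, r=6.1: V ≈ 8.6488e+11.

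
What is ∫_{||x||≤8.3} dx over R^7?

Volume = π^{7/2}·(8.3)^7/Γ(9/2) ≈ 1.28211e+07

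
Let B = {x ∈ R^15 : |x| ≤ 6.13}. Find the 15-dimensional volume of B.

The n-ball volume is π^(n/2)·r^n/Γ(n/2+1). With n=15, r=6.13: V ≈ 2.47364e+11.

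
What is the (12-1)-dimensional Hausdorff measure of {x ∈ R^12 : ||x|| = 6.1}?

The surface area of an n-ball is 2π^(n/2) r^(n-1) / Γ(n/2). For n=12, r=6.1: 6.9723e+09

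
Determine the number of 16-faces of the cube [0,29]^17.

An n-cube has C(n,k)·2^(n-k) k-faces. Here C(17,16)·2^1 = 17·2 = 34.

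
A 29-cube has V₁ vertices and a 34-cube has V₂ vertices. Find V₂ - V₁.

V₁ = 2^29 = 536870912. V₂ = 2^34 = 17179869184. V₂ - V₁ = 16642998272.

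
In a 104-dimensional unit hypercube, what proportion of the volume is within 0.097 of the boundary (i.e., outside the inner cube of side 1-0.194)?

Shell fraction = 1 - (1-0.194)^104 ≈ 1 - 1.815e-10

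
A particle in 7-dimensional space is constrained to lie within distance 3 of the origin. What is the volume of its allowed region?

The n-ball volume is π^(n/2)·r^n/Γ(n/2+1). With n=7, r=3: V = 11664·π^3/35 ≈ 10333.1.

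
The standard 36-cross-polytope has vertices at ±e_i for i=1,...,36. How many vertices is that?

The 36-dimensional cross-polytope has 2n = 2·36 = 72 vertices.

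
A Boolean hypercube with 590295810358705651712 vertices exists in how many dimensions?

The n-cube has 2^n vertices, and 590295810358705651712 = 2^69, so n = 69.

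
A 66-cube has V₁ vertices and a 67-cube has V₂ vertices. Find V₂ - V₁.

V₁ = 2^66 = 73786976294838206464. V₂ = 2^67 = 147573952589676412928. V₂ - V₁ = 73786976294838206464.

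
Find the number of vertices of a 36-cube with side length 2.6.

An n-cube has 2^n vertices; for n = 36 that is 2^36 = 68719476736.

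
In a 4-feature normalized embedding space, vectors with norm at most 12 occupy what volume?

V_4(12) = π^(4/2) · (12)^4 / Γ(4/2 + 1) = 10368·π^2 ≈ 102328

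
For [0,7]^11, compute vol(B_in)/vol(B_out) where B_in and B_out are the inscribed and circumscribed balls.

Volume scales as r^n, and r_in/r_out = 1/√11, giving (1/√11)^11 ≈ 1.87215e-06.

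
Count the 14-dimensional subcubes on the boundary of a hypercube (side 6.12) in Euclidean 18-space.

Choose 14 of 18 axes to span the face (C(18,14) = 3060 ways), then fix each of the remaining 4 coordinates at one of its two extreme values (2^4 = 16 ways): 3060·16 = 48960.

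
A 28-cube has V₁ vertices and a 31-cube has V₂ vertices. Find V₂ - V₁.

V₁ = 2^28 = 268435456. V₂ = 2^31 = 2147483648. V₂ - V₁ = 1879048192.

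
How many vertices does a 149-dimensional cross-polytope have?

Number of vertices = 2n = 298.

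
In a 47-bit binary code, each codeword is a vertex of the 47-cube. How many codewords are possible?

Number of vertices = 2^47 = 140737488355328.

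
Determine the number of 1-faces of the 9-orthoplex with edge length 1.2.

Number of 1-faces = 2^(1+1) · C(9,1+1) = 4 · 36 = 144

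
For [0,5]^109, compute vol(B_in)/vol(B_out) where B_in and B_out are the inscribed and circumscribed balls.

The radii are 5/2 and 5√109/2, so the volume ratio is (1/√109)^109 = 109^{-109/2} ≈ 9.12548e-112.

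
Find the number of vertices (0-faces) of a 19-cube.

Number of 0-faces = C(19,0) · 2^(19-0) = 1 · 524288 = 524288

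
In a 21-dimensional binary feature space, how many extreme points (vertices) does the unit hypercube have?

Each vertex is a binary string of length 21, so there are 2^21 = 2097152.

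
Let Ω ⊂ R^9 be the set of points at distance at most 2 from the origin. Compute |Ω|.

V = 16384·π^4/945 ≈ 1688.84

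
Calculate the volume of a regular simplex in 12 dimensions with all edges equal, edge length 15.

V = (15^12 / 12!) · √((12+1) / 2^12) ≈ 15259.8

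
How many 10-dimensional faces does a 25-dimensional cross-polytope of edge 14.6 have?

An n-cross-polytope has 2^(k+1)·C(n,k+1) k-faces. Here 2^11·C(25,11) = 2048·4457400 = 9128755200.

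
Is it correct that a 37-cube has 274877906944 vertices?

False. The 37-cube has 2^37 = 137438953472 vertices.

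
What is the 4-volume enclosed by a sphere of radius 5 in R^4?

V_4(5) = π^(4/2) · (5)^4 / Γ(4/2 + 1) = 625·π^2/2 ≈ 3084.25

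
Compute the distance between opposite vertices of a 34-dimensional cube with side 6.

d = √(6² + 6² + ... + 6²) [34 terms] = √(34·6²) = 6√34 ≈ 34.9857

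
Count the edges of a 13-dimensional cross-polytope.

Number of 1-faces = 2^(1+1) · C(13,1+1) = 4 · 78 = 312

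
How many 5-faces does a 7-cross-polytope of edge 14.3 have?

f_5(7-orthoplex) = 2^6 · (7 choose 6) = 448.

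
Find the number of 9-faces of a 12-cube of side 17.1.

f_9(12-cube) = (12 choose 9) · 2^3 = 1760.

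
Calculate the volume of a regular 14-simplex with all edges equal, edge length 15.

For a regular n-simplex with edge a, V = (a^n / n!)·√((n+1)/2^n). With a=15, n=14: V ≈ 10132.2.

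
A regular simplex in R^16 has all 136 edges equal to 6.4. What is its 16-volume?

For a regular n-simplex with edge a, V = (a^n / n!)·√((n+1)/2^n). With a=6.4, n=16: V ≈ 0.0060988.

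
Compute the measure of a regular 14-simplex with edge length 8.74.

V = (8.74^14 / 14!) · √((14+1) / 2^14) ≈ 5.26729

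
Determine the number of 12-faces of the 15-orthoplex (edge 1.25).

An n-cross-polytope has 2^(k+1)·C(n,k+1) k-faces. Here 2^13·C(15,13) = 8192·105 = 860160.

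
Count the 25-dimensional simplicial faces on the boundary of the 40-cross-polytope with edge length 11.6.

Each 25-face is the convex hull of 26 vertices, one chosen as ±e_i from each of 26 distinct axes: 2^26·C(40,26) = 1557390698490101760.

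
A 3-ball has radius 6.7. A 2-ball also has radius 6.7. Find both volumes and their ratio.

V_3(6.7) ≈ 1259.83. V_2(6.7) ≈ 141.026. Ratio V_3/V_2 ≈ 8.933.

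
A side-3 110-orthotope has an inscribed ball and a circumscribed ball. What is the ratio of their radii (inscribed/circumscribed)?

r_in = 3/2 (half the side); r_out = 3√110/2 (half the diagonal). Ratio = 1/√110 ≈ 0.0953463.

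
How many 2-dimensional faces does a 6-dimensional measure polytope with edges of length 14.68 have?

An n-cube has C(n,k)·2^(n-k) k-faces. Here C(6,2)·2^4 = 15·16 = 240.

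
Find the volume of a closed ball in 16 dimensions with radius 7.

Volume = π^{16/2}·(7)^16/Γ(9) = 4747561509943·π^8/5760 ≈ 7.82073e+12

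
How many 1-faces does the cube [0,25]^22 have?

Number of 1-faces = C(22,1)·2^(22-1) = 22·2097152 = 46137344.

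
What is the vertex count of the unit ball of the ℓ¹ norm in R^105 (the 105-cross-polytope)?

An n-cross-polytope has 2n vertices; here n = 105, giving 210.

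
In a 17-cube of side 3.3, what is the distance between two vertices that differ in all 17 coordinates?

Diagonal = √17 · 3.3 ≈ 13.6062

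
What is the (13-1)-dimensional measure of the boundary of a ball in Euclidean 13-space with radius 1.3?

S_13(1.3) = 2·π^(13/2)·(1.3)^12 / Γ(13/2) ≈ 275.807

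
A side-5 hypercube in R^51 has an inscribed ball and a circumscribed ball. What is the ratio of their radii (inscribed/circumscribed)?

r_in / r_out = (5/2) / (5√51/2) = 1/√51 ≈ 0.140028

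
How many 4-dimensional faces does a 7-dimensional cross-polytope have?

An n-cross-polytope has 2^(k+1)·C(n,k+1) k-faces. Here 2^5·C(7,5) = 32·21 = 672.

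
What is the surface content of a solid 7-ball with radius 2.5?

S_7(2.5) = 2·π^(7/2)·(2.5)^6 / Γ(7/2) = 3125·π^3/12 ≈ 8074.55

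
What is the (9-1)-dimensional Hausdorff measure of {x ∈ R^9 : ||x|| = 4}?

The surface area of an n-ball is 2π^(n/2) r^(n-1) / Γ(n/2). For n=9, r=4: 2097152·π^4/105 ≈ 1.94554e+06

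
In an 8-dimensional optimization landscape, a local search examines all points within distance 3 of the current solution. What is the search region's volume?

The n-ball volume is π^(n/2)·r^n/Γ(n/2+1). With n=8, r=3: V = 2187·π^4/8 ≈ 26629.2.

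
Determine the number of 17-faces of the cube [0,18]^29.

f_17(29-cube) = (29 choose 17) · 2^12 = 212565749760.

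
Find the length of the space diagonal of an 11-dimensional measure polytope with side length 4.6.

The space diagonal of an n-cube of side s is s√n. Here 4.6·√11 ≈ 15.2565.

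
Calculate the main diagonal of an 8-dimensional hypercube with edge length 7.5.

||(7.5,7.5,...,7.5)|| = √(8)·7.5 ≈ 21.2132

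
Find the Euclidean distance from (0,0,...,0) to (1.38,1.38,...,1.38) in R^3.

The space diagonal of an n-cube of side s is s√n. Here 1.38·√3 ≈ 2.39023.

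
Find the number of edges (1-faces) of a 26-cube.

An n-cube has C(n,k)·2^(n-k) k-faces. Here C(26,1)·2^25 = 26·33554432 = 872415232.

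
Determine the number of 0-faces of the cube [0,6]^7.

Choose 0 of 7 axes to span the face (C(7,0) = 1 way), then fix each of the remaining 7 coordinates at one of its two extreme values (2^7 = 128 ways): 1·128 = 128.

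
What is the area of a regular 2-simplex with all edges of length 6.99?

Area = (√3/4) · 6.99² = 21.157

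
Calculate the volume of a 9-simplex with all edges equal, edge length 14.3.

Volume = 14.3^9 · √(10/2^9) / 9! ≈ 9630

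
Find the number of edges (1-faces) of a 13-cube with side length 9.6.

Choose 1 of 13 axes to span the face (C(13,1) = 13 ways), then fix each of the remaining 12 coordinates at one of its two extreme values (2^12 = 4096 ways): 13·4096 = 53248.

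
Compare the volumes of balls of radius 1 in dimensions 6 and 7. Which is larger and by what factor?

V_6(1) ≈ 5.16771, V_7(1) ≈ 4.72477. The 6-ball is larger by a factor of 1.094.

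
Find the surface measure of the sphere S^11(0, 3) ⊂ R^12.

The surface area of an n-ball is 2π^(n/2) r^(n-1) / Γ(n/2). For n=12, r=3: 59049·π^6/20 ≈ 2.83845e+06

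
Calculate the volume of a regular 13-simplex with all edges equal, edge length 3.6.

V_13 = √(14) · 3.6^13 / (13! · 2^(13/2)) ≈ 0.000113246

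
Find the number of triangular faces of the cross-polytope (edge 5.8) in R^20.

Each 2-face is the convex hull of 3 vertices, one chosen as ±e_i from each of 3 distinct axes: 2^3·C(20,3) = 9120.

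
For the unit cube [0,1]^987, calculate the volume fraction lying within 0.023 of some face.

Shell fraction = 1 - (1-0.046)^987 ≈ 1 - 6.52e-21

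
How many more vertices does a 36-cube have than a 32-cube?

The 36-cube has 2^36 = 68719476736 vertices. The 32-cube has 2^32 = 4294967296 vertices. Difference: 68719476736 - 4294967296 = 64424509440.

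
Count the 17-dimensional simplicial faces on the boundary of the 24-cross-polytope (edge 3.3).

An n-cross-polytope has 2^(k+1)·C(n,k+1) k-faces. Here 2^18·C(24,18) = 262144·134596 = 35283533824.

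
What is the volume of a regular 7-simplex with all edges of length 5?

For a regular n-simplex with edge a, V = (a^n / n!)·√((n+1)/2^n). With a=5, n=7: V ≈ 3.87525.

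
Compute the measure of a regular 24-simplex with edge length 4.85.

V_24 = √(25) · 4.85^24 / (24! · 2^(24/2)) ≈ 5.64555e-11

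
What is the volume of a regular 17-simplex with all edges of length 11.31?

For a regular n-simplex with edge a, V = (a^n / n!)·√((n+1)/2^n). With a=11.31, n=17: V ≈ 26.7102.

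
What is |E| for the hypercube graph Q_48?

Each of the 2^48 = 281474976710656 vertices has degree 48; total edges = 48·2^48/2 = 6755399441055744.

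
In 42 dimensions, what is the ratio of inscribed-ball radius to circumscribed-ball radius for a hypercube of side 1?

r_in = 1/2 (half the side); r_out = 1√42/2 (half the diagonal). Ratio = 1/√42 ≈ 0.154303.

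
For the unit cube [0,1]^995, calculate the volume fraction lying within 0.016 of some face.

The inner cube has side 1-2·0.016 = 0.968 and volume (0.968)^995 ≈ 8.83e-15, so the shell holds 1 - 8.83e-15 of the volume.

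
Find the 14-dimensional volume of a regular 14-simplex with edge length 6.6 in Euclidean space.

For a regular n-simplex with edge a, V = (a^n / n!)·√((n+1)/2^n). With a=6.6, n=14: V ≈ 0.103286.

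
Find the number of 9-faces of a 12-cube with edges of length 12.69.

f_9(12-cube) = (12 choose 9) · 2^3 = 1760.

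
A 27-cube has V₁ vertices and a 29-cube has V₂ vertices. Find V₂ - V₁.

V₁ = 2^27 = 134217728. V₂ = 2^29 = 536870912. V₂ - V₁ = 402653184.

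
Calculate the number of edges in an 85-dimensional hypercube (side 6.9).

An n-cube has n·2^(n-1) edges. With n = 85: 85·19342813113834066795298816 = 1644139114675895677600399360.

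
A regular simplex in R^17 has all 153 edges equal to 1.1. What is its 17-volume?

Volume = 1.1^17 · √(18/2^17) / 17! ≈ 1.66528e-16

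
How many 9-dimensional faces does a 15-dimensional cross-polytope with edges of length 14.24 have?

An n-cross-polytope has 2^(k+1)·C(n,k+1) k-faces. Here 2^10·C(15,10) = 1024·3003 = 3075072.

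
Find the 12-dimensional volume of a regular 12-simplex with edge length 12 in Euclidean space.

For a regular n-simplex with edge a, V = (a^n / n!)·√((n+1)/2^n). With a=12, n=12: V ≈ 1048.65.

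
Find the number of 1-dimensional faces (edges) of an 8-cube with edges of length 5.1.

An n-cube has n·2^(n-1) edges. With n = 8: 8·128 = 1024.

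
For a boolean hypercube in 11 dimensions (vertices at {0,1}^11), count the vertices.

Number of vertices = 2^11 = 2048.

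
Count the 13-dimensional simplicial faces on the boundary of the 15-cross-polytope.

An n-cross-polytope has 2^(k+1)·C(n,k+1) k-faces. Here 2^14·C(15,14) = 16384·15 = 245760.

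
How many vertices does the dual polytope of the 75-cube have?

Number of vertices = 2n = 150.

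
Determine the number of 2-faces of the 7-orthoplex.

Each 2-face is the convex hull of 3 vertices, one chosen as ±e_i from each of 3 distinct axes: 2^3·C(7,3) = 280.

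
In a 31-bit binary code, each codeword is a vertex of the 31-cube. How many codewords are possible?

Number of vertices = 2^31 = 2147483648.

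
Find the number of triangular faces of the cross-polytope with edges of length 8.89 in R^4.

Number of 2-faces = 2^(2+1) · C(4,2+1) = 8 · 4 = 32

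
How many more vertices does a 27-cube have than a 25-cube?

The 27-cube has 2^27 = 134217728 vertices. The 25-cube has 2^25 = 33554432 vertices. Difference: 134217728 - 33554432 = 100663296.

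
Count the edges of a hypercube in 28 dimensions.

Each of the 2^28 = 268435456 vertices has degree 28; total edges = 28·2^28/2 = 3758096384.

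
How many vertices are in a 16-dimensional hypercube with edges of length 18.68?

Number of 0-faces = C(16,0) · 2^(16-0) = 1 · 65536 = 65536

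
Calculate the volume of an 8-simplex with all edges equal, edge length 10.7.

V_8 = √(9) · 10.7^8 / (8! · 2^(8/2)) ≈ 799.008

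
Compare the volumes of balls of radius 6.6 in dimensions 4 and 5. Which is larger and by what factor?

V_4(6.6) ≈ 9363.66, V_5(6.6) ≈ 65920.1. The 5-ball is larger by a factor of 7.04.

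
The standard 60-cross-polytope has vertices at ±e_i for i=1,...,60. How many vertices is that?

Number of vertices = 2n = 120.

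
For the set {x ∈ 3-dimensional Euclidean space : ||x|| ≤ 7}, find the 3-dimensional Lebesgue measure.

Volume = π^{3/2}·(7)^3/Γ(5/2) = 1372·π/3 ≈ 1436.76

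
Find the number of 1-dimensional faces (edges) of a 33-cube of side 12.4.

Each of the 2^33 = 8589934592 vertices has degree 33; total edges = 33·2^33/2 = 141733920768.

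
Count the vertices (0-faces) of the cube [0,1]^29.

Number of vertices = 2^29 = 536870912.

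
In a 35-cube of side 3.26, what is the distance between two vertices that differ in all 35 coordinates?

Diagonal = √35 · 3.26 ≈ 19.2864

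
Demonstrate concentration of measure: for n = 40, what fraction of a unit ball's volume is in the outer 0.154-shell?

1 - (1-0.154)^40 ≈ 0.998756 ≈ 99.88%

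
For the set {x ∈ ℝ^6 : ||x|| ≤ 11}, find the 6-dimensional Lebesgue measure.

The n-ball volume is π^(n/2)·r^n/Γ(n/2+1). With n=6, r=11: V = 1771561·π^3/6 ≈ 9.15492e+06.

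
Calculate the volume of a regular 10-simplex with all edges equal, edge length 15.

V_10 = √(11) · 15^10 / (10! · 2^(10/2)) ≈ 16470.1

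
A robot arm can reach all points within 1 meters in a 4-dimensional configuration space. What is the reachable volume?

The n-ball volume is π^(n/2)·r^n/Γ(n/2+1). With n=4, r=1: V = π^2/2 ≈ 4.9348.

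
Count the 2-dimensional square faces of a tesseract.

Choose 2 of 4 axes to span the face (C(4,2) = 6 ways), then fix each of the remaining 2 coordinates at one of its two extreme values (2^2 = 4 ways): 6·4 = 24.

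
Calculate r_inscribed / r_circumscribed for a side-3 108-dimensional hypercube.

Ratio = (s/2)/(s√108/2) = 108^(-1/2) ≈ 0.096225.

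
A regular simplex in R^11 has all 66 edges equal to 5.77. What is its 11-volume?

For a regular n-simplex with edge a, V = (a^n / n!)·√((n+1)/2^n). With a=5.77, n=11: V ≈ 0.452589.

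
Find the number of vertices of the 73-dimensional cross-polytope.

The 73-dimensional cross-polytope has 2n = 2·73 = 146 vertices.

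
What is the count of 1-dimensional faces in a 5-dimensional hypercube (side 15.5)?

Number of 1-faces = C(5,1) · 2^(5-1) = 5 · 16 = 80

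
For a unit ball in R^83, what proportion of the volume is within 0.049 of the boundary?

V(inner)/V(outer) = ((1-0.049)/1)^83 ≈ 0.01545, so the shell fraction is 0.984548.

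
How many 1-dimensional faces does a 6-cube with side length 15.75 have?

f_1(6-cube) = (6 choose 1) · 2^5 = 192.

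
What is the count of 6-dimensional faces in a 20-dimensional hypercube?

Choose 6 of 20 axes to span the face (C(20,6) = 38760 ways), then fix each of the remaining 14 coordinates at one of its two extreme values (2^14 = 16384 ways): 38760·16384 = 635043840.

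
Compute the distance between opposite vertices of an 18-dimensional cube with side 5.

Diagonal = √18 · 5 ≈ 21.2132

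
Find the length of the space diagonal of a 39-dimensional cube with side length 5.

||(5,5,...,5)|| = √(39)·5 ≈ 31.225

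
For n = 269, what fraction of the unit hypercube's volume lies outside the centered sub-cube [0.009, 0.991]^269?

The inner cube has side 1-2·0.009 = 0.982 and volume (0.982)^269 ≈ 0.007551, so the shell holds 0.992449 of the volume.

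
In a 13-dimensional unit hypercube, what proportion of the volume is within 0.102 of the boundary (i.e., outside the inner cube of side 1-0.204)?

The inner cube has side 1-2·0.102 = 0.796 and volume (0.796)^13 ≈ 0.05151, so the shell holds 0.948493 of the volume.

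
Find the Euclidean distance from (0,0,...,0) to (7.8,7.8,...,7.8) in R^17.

Diagonal = √17 · 7.8 ≈ 32.1602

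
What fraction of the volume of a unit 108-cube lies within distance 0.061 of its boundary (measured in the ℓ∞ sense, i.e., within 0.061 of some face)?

The inner cube has side 1-2·0.061 = 0.878 and volume (0.878)^108 ≈ 7.896e-07, so the shell holds 0.9999992104 of the volume.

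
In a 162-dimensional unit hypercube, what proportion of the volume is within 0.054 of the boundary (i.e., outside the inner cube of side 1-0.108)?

The inner cube has side 1-2·0.054 = 0.892 and volume (0.892)^162 ≈ 9.101e-09, so the shell holds 0.9999999909 of the volume.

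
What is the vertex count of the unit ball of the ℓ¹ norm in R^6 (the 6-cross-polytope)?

An n-cross-polytope has 2n vertices; here n = 6, giving 12.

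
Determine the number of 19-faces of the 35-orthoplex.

Each 19-face is the convex hull of 20 vertices, one chosen as ±e_i from each of 20 distinct axes: 2^20·C(35,20) = 3405715246940160.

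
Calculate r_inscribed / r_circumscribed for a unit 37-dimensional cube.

r_in / r_out = (1/2) / (1√37/2) = 1/√37 ≈ 0.164399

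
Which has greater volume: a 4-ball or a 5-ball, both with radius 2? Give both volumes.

V_4(2) ≈ 78.9568. V_5(2) ≈ 168.441. The 5-ball is larger.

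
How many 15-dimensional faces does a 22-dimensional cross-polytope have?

An n-cross-polytope has 2^(k+1)·C(n,k+1) k-faces. Here 2^16·C(22,16) = 65536·74613 = 4889837568.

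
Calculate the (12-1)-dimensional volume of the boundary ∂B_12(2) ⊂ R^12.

S = n·V_n(r)/r = 12·V_12(2)/2 (volume-to-surface relation), giving 512·π^6/15 ≈ 32815.4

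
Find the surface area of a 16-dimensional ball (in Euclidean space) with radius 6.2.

The surface area of an n-ball is 2π^(n/2) r^(n-1) / Γ(n/2). For n=16, r=6.2: 2.89517e+12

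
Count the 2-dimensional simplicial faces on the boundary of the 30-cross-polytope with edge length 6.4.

f_2(30-orthoplex) = 2^3 · (30 choose 3) = 32480.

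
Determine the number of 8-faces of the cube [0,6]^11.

Number of 8-faces = C(11,8) · 2^(11-8) = 165 · 8 = 1320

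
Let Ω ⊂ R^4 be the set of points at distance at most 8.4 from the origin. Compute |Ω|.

Volume = π^{4/2}·(8.4)^4/Γ(3) ≈ 24569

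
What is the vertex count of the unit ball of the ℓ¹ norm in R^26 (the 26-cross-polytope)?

The 26-dimensional cross-polytope has 2n = 2·26 = 52 vertices.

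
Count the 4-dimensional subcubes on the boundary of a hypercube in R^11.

Choose 4 of 11 axes to span the face (C(11,4) = 330 ways), then fix each of the remaining 7 coordinates at one of its two extreme values (2^7 = 128 ways): 330·128 = 42240.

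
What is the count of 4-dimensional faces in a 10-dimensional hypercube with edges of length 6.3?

Number of 4-faces = C(10,4) · 2^(10-4) = 210 · 64 = 13440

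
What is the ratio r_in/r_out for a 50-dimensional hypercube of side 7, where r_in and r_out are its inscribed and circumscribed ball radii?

For an n-cube of any side s, the inradius is s/2 and the circumradius is s√n/2, so the ratio is 1/√50 ≈ 0.141421.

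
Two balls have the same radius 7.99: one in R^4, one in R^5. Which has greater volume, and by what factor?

V_4(7.99) ≈ 20112.1, V_5(7.99) ≈ 171409. The 5-ball is larger by a factor of 8.523.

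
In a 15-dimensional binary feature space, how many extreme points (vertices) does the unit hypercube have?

An n-cube has 2^n vertices; for n = 15 that is 2^15 = 32768.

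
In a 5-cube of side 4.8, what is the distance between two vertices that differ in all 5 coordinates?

The space diagonal of an n-cube of side s is s√n. Here 4.8·√5 ≈ 10.7331.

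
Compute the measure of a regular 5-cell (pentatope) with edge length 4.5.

V = (4.5^4 / 4!) · √((4+1) / 2^4) ≈ 9.55133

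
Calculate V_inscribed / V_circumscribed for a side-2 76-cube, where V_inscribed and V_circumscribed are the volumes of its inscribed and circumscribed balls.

Volume scales as r^n, and r_in/r_out = 1/√76, giving (1/√76)^76 ≈ 3.3813e-72.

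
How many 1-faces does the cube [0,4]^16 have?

The 16-cube has n·2^(n-1) = 16·2^15 = 16·32768 = 524288 edges.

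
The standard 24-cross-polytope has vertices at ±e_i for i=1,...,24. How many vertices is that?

The vertices are ±e_1, ..., ±e_24, so there are 2·24 = 48.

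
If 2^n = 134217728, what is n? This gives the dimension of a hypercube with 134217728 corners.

n = log_2(134217728) = 27.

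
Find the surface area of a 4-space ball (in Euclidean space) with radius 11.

The surface area of an n-ball is 2π^(n/2) r^(n-1) / Γ(n/2). For n=4, r=11: 2662·π^2 ≈ 26272.9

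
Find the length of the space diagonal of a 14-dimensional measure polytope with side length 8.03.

Diagonal = √14 · 8.03 ≈ 30.0455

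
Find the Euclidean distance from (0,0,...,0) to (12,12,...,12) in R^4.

d = √(12² + 12² + ... + 12²) [4 terms] = √(4·12²) = 12√4 = 24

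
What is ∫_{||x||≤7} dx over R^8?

V = 5764801·π^4/24 ≈ 2.33977e+07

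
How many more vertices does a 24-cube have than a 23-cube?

The 24-cube has 2^24 = 16777216 vertices. The 23-cube has 2^23 = 8388608 vertices. Difference: 16777216 - 8388608 = 8388608.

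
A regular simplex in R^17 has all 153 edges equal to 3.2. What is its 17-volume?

Volume = 3.2^17 · √(18/2^17) / 17! ≈ 1.27457e-08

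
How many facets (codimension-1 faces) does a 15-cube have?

f_14(15-cube) = (15 choose 14) · 2^1 = 30.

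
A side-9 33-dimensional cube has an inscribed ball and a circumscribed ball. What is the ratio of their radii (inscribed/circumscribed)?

For an n-cube of any side s, the inradius is s/2 and the circumradius is s√n/2, so the ratio is 1/√33 ≈ 0.174078.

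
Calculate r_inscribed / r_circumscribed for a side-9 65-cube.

For an n-cube of any side s, the inradius is s/2 and the circumradius is s√n/2, so the ratio is 1/√65 ≈ 0.124035.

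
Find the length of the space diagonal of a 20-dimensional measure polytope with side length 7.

Diagonal = √20 · 7 ≈ 31.305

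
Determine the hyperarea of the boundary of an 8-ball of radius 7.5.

|∂B_8(7.5)| = 56953125·π^4/128 ≈ 4.33418e+07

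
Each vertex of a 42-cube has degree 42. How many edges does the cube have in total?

Each of the 2^42 = 4398046511104 vertices has degree 42; total edges = 42·2^42/2 = 92358976733184.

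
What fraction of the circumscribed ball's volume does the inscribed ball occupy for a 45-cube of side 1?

V_in/V_out = n^(-n/2) = 45^(-45/2) ≈ 6.34919e-38.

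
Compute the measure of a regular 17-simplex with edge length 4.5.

For a regular n-simplex with edge a, V = (a^n / n!)·√((n+1)/2^n). With a=4.5, n=17: V ≈ 4.19204e-06.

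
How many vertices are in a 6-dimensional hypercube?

An n-cube has C(n,k)·2^(n-k) k-faces. Here C(6,0)·2^6 = 1·64 = 64.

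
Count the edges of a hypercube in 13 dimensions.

The 13-cube has n·2^(n-1) = 13·2^12 = 13·4096 = 53248 edges.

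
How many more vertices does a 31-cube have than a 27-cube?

The 31-cube has 2^31 = 2147483648 vertices. The 27-cube has 2^27 = 134217728 vertices. Difference: 2147483648 - 134217728 = 2013265920.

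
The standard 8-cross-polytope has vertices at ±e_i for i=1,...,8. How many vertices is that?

The vertices are ±e_1, ..., ±e_8, so there are 2·8 = 16.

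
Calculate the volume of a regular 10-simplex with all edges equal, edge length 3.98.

For a regular n-simplex with edge a, V = (a^n / n!)·√((n+1)/2^n). With a=3.98, n=10: V ≈ 0.0284849.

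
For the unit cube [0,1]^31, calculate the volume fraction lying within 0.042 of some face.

The inner cube has side 1-2·0.042 = 0.916 and volume (0.916)^31 ≈ 0.06588, so the shell holds 0.934119 of the volume.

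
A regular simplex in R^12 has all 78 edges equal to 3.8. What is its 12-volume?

Volume = 3.8^12 · √(13/2^12) / 12! ≈ 0.00106625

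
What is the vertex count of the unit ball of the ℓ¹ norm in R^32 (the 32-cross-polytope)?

The vertices are ±e_1, ..., ±e_32, so there are 2·32 = 64.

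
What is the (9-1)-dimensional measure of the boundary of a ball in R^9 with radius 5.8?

The surface area of an n-ball is 2π^(n/2) r^(n-1) / Γ(n/2). For n=9, r=5.8: 3.80175e+07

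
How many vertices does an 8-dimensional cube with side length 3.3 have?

An n-cube has 2^n vertices; for n = 8 that is 2^8 = 256.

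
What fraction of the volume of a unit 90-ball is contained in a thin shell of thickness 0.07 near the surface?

Shell fraction = 1 - (1-0.07)^90 ≈ 0.998543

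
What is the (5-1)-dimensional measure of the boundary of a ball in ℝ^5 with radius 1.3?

|∂B_5(1.3)| ≈ 75.1695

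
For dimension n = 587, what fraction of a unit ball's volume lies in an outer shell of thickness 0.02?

1 - (1-0.02)^587 ≈ 0.999993 ≈ 99.999293%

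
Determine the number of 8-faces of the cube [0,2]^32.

An n-cube has C(n,k)·2^(n-k) k-faces. Here C(32,8)·2^24 = 10518300·16777216 = 176467791052800.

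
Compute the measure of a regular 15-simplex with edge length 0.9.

V = (0.9^15 / 15!) · √((15+1) / 2^15) ≈ 3.47915e-15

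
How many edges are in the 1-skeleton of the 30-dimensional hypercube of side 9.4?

Number of 1-faces = C(30,1)·2^(30-1) = 30·536870912 = 16106127360.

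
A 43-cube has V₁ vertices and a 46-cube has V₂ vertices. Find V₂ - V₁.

V₁ = 2^43 = 8796093022208. V₂ = 2^46 = 70368744177664. V₂ - V₁ = 61572651155456.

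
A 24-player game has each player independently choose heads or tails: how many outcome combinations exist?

An n-cube has 2^n vertices; for n = 24 that is 2^24 = 16777216.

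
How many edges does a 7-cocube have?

Each 1-face is the convex hull of 2 vertices, one chosen as ±e_i from each of 2 distinct axes: 2^2·C(7,2) = 84.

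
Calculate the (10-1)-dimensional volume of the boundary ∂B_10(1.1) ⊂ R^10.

S = n·V_n(r)/r = 10·V_10(1.1)/1.1 (volume-to-surface relation), giving 60.1315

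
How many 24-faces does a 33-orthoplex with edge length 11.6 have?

An n-cross-polytope has 2^(k+1)·C(n,k+1) k-faces. Here 2^25·C(33,25) = 33554432·13884156 = 465874968379392.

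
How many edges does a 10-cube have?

Number of 1-faces = C(10,1)·2^(10-1) = 10·512 = 5120.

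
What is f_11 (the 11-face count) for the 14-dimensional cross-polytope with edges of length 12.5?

An n-cross-polytope has 2^(k+1)·C(n,k+1) k-faces. Here 2^12·C(14,12) = 4096·91 = 372736.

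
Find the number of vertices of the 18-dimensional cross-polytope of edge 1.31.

The vertices are ±e_1, ..., ±e_18, so there are 2·18 = 36.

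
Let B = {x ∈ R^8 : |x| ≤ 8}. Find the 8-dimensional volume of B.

Volume = π^{8/2}·(8)^8/Γ(5) = 2097152·π^4/3 ≈ 6.80939e+07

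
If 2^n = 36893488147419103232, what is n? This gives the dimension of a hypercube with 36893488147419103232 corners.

The n-cube has 2^n vertices, and 36893488147419103232 = 2^65, so n = 65.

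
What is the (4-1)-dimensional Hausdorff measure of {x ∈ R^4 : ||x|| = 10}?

The surface area of an n-ball is 2π^(n/2) r^(n-1) / Γ(n/2). For n=4, r=10: 2000·π^2 ≈ 19739.2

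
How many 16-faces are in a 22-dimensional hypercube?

Choose 16 of 22 axes to span the face (C(22,16) = 74613 ways), then fix each of the remaining 6 coordinates at one of its two extreme values (2^6 = 64 ways): 74613·64 = 4775232.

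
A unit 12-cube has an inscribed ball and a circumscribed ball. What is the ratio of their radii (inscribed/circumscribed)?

Ratio = (s/2)/(s√12/2) = 12^(-1/2) ≈ 0.288675.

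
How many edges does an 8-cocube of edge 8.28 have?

Number of 1-faces = 2^(1+1) · C(8,1+1) = 4 · 28 = 112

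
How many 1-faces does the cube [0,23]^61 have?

An n-cube has n·2^(n-1) edges. With n = 61: 61·1152921504606846976 = 70328211781017665536.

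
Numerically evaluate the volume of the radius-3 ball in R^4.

The n-ball volume is π^(n/2)·r^n/Γ(n/2+1). With n=4, r=3: V = 81·π^2/2 ≈ 399.719.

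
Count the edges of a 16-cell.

Number of 1-faces = 2^(1+1) · C(4,1+1) = 4 · 6 = 24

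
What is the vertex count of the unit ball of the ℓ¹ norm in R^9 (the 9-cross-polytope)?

An n-cross-polytope has 2n vertices; here n = 9, giving 18.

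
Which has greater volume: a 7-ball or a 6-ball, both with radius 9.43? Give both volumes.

V_7(9.43) ≈ 3.13301e+07. V_6(9.43) ≈ 3.63386e+06. The 7-ball is larger.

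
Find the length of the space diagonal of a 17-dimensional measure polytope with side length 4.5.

The space diagonal of an n-cube of side s is s√n. Here 4.5·√17 ≈ 18.554.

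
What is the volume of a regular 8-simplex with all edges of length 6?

V_8 = √(9) · 6^8 / (8! · 2^(8/2)) ≈ 7.81071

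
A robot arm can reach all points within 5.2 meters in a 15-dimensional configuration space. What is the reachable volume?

V_15(5.2) = π^(15/2) · (5.2)^15 / Γ(15/2 + 1) ≈ 2.09643e+10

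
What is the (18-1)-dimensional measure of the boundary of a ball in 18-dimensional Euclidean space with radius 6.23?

|∂B_18(6.23)| ≈ 4.74411e+13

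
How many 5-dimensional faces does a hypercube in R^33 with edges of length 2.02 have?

An n-cube has C(n,k)·2^(n-k) k-faces. Here C(33,5)·2^28 = 237336·268435456 = 63709397385216.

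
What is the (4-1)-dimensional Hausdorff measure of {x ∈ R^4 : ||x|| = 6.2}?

S_4(6.2) = 2·π^(4/2)·(6.2)^3 / Γ(4/2) ≈ 4704.41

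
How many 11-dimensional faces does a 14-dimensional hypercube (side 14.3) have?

f_11(14-cube) = (14 choose 11) · 2^3 = 2912.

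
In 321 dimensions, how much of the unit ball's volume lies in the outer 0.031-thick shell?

Shell fraction = 1 - (1-0.031)^321 ≈ 0.999959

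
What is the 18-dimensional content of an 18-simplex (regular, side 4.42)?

Volume = 4.42^18 · √(19/2^18) / 18! ≈ 5.51273e-07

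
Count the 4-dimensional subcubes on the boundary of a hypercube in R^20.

Choose 4 of 20 axes to span the face (C(20,4) = 4845 ways), then fix each of the remaining 16 coordinates at one of its two extreme values (2^16 = 65536 ways): 4845·65536 = 317521920.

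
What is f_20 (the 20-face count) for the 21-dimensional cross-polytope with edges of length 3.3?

Each 20-face is the convex hull of 21 vertices, one chosen as ±e_i from each of 21 distinct axes: 2^21·C(21,21) = 2097152.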